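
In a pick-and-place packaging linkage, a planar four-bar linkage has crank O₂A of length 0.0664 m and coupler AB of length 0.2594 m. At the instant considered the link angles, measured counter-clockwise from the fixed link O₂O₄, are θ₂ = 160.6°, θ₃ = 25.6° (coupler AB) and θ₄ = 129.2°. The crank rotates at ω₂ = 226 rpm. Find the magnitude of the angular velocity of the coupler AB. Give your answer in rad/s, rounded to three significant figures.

ω₂ = 23.67 rad/s (from 226 rpm).
Differentiating the loop-closure r₂e^{iθ₂}+r₃e^{iθ₃}=r₁+r₄e^{iθ₄} gives r₂ω₂e^{iθ₂}+r₃ω₃e^{iθ₃}=r₄ω₄e^{iθ₄}.
Eliminating the other unknown: ω₃ = r₂ω₂ sin(θ₄−θ₂) / [r₃ sin(θ₃−θ₄)].
Numerator sine = -0.52101; denominator sine = -0.97196.
Result = 0.0664·23.67·(-0.52101) / (0.2594·(-0.97196)) = +3.2474 rad/s; magnitude 3.2474 rad/s.

3.25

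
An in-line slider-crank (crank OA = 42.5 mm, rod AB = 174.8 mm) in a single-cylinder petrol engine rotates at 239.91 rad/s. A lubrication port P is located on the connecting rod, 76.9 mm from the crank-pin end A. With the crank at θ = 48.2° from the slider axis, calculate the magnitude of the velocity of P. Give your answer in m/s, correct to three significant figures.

ω = 239.9 rad/s.  Crank-pin speed |V_A| = rω = 10.196 m/s, perpendicular to OA.
Rod angle: sinφ = −(r/L) sinθ ⇒ φ = -10.443°; ω_rod = −rω cosθ/√(L²−r²sin²θ) = -39.534 rad/s.
V_P = V_A + ω_rod × AP, with AP = 0.0769 m along the rod.
Components: V_Px = −rω sinθ − a·ω_rod·sinφ = -8.152 m/s;  V_Py = rω cosθ + a·ω_rod·cosφ = +3.8063 m/s.
|V_P| = √(V_Px² + V_Py²) = 8.9969 m/s.

9.00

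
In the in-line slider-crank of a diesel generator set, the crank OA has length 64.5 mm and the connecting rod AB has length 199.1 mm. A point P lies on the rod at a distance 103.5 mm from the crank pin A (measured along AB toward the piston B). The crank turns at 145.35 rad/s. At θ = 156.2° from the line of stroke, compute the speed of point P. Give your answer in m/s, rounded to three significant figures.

5.21

ω = 145.3 rad/s.  Crank-pin speed |V_A| = rω = 9.3751 m/s, perpendicular to OA.
Rod angle: sinφ = −(r/L) sinθ ⇒ φ = -7.512°; ω_rod = −rω cosθ/√(L²−r²sin²θ) = +43.456 rad/s.
V_P = V_A + ω_rod × AP, with AP = 0.1035 m along the rod.
Components: V_Px = −rω sinθ − a·ω_rod·sinφ = -3.1953 m/s;  V_Py = rω cosθ + a·ω_rod·cosφ = -4.1187 m/s.
|V_P| = √(V_Px² + V_Py²) = 5.2128 m/s.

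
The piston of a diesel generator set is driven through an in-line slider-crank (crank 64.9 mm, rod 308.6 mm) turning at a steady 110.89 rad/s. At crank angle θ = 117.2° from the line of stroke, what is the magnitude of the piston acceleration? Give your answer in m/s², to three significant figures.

463

ω = 110.9 rad/s
x(θ) = r cosθ + √(L² − r² sin²θ); with ω constant, a = ω²·d²x/dθ².
d²x/dθ² = −r cosθ − r²(cos2θ)/√u − r⁴ sin²2θ/(4u^{3/2}),  u = L² − r² sin²θ = 0.091902 m².
Substituting r = 0.0649 m, L = 0.3086 m, θ = 117.2°: d²x/dθ² = +0.037648 m.
a = ω²·d²x/dθ² = (110.9)²·(+0.037648) = +462.95 m/s²;  |a| = 462.95 m/s².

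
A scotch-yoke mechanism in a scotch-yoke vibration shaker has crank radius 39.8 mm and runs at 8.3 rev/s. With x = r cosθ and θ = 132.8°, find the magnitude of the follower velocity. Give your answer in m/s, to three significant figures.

ω = 52.15 rad/s (from 8.3 rev/s).
x = r cosθ ⇒ ẋ = −rω sinθ.
|v| = rω|sinθ| = 0.0398·52.15·|sin 132.8°| = 1.5229 m/s.

1.52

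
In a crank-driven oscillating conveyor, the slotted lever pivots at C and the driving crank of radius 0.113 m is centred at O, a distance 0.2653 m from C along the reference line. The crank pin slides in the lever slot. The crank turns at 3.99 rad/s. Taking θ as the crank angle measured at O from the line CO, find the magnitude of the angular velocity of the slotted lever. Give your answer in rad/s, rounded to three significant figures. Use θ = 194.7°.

2.57

ω = 3.99 rad/s
Crank pin A relative to C: A = (d + r cosθ, r sinθ); lever angle φ = atan2(r sinθ, d + r cosθ).
Differentiating tanφ: φ̇ = rω(d cosθ + r)/(d² + r² + 2dr cosθ).
d² + r² + 2dr cosθ = |CA|² = 0.0251578 m²;  d cosθ + r = -0.14362 m.
|ω_lever| = |0.113·3.99·-0.14362| / 0.0251578 = 2.5738 rad/s.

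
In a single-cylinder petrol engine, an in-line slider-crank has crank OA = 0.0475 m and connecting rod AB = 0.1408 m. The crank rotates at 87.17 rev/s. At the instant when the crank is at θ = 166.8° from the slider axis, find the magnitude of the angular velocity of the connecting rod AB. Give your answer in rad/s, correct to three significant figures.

180

ω = 547.7 rad/s (converted from 87.17 rev/s).
The rod makes angle φ with the slider axis where L sinφ = r sinθ; differentiating, L cosφ·φ̇ = r ω cosθ.
L cosφ = √(L² − r² sin²θ) = 0.14038 m.
|ω_rod| = r ω |cosθ| / √(L² − r² sin²θ) = 0.0475·547.7·0.97358/0.14038 = 180.43 rad/s.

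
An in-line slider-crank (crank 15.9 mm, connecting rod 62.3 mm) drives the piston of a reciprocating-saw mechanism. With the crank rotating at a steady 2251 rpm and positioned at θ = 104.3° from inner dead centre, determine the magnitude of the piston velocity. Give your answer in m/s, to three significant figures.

3.40

ω = 2π·2251/60 = 235.7 rad/s
For an in-line slider-crank, x = r cosθ + √(L² − r² sin²θ), so v = −rω sinθ·[1 + r cosθ/√(L² − r² sin²θ)].
With r = 0.0159 m, L = 0.0623 m, θ = 104.3°: √(L² − r² sin²θ) = 0.060365 m.
v = −0.0159·235.7·0.96902·[1 + 0.0159·-0.24700/0.060365] = -3.3956 m/s.
|v| = 3.3956 m/s.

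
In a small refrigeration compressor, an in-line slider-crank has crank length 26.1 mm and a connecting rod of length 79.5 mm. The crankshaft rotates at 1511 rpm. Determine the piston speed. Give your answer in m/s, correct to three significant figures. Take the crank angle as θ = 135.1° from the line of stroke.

2.22

ω = 2π·1511/60 = 158.2 rad/s
For an in-line slider-crank, x = r cosθ + √(L² − r² sin²θ), so v = −rω sinθ·[1 + r cosθ/√(L² − r² sin²θ)].
With r = 0.0261 m, L = 0.0795 m, θ = 135.1°: √(L² − r² sin²θ) = 0.077336 m.
v = −0.0261·158.2·0.70587·[1 + 0.0261·-0.70834/0.077336] = -2.2183 m/s.
|v| = 2.2183 m/s.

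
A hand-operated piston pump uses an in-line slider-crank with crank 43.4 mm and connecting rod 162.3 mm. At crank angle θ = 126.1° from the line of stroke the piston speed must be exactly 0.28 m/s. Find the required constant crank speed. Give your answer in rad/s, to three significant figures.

9.52

For an in-line slider-crank, |v_piston| = rω|sinθ|·[1 + r cosθ/√(L² − r² sin²θ)].
With r = 0.0434 m, L = 0.1623 m, θ = 126.1°: the bracketed kinematic factor |dx/dθ| = 0.029408 m.
ω = v/|dx/dθ| = 0.28/0.029408 = 9.5212 rad/s.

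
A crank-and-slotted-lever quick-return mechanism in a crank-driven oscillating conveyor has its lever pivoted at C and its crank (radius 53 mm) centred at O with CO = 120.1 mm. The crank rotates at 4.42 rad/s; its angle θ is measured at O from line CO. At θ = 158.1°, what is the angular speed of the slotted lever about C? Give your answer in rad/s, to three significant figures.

2.53

ω = 4.42 rad/s
Crank pin A relative to C: A = (d + r cosθ, r sinθ); lever angle φ = atan2(r sinθ, d + r cosθ).
Differentiating tanφ: φ̇ = rω(d cosθ + r)/(d² + r² + 2dr cosθ).
d² + r² + 2dr cosθ = |CA|² = 0.0054211 m²;  d cosθ + r = -0.058433 m.
|ω_lever| = |0.053·4.42·-0.058433| / 0.0054211 = 2.5251 rad/s.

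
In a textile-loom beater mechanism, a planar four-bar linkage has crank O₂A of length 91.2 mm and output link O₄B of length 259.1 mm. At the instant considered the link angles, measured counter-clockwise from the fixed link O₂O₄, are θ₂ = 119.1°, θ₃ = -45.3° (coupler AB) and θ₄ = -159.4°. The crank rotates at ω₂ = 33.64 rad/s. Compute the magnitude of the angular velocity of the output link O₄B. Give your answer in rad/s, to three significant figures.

3.49

ω₂ = 33.64 rad/s
Differentiating the loop-closure r₂e^{iθ₂}+r₃e^{iθ₃}=r₁+r₄e^{iθ₄} gives r₂ω₂e^{iθ₂}+r₃ω₃e^{iθ₃}=r₄ω₄e^{iθ₄}.
Eliminating the other unknown: ω₄ = r₂ω₂ sin(θ₂−θ₃) / [r₄ sin(θ₄−θ₃)].
Numerator sine = +0.26892; denominator sine = -0.91283.
Result = 0.0912·33.64·(+0.26892) / (0.2591·(-0.91283)) = -3.4883 rad/s; magnitude 3.4883 rad/s.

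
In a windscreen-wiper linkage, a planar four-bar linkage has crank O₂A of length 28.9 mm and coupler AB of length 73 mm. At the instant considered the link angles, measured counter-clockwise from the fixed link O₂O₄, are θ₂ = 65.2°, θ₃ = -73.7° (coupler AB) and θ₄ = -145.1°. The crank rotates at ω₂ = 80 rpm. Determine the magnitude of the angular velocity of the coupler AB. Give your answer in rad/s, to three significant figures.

ω₂ = 8.378 rad/s (from 80 rpm).
Differentiating the loop-closure r₂e^{iθ₂}+r₃e^{iθ₃}=r₁+r₄e^{iθ₄} gives r₂ω₂e^{iθ₂}+r₃ω₃e^{iθ₃}=r₄ω₄e^{iθ₄}.
Eliminating the other unknown: ω₃ = r₂ω₂ sin(θ₄−θ₂) / [r₃ sin(θ₃−θ₄)].
Numerator sine = +0.50453; denominator sine = +0.94777.
Result = 0.0289·8.378·(+0.50453) / (0.073·(+0.94777)) = +1.7655 rad/s; magnitude 1.7655 rad/s.

1.77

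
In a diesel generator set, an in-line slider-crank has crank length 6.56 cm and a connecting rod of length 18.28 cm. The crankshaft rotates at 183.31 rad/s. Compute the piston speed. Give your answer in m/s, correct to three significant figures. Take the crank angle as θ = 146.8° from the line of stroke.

ω = 183.3 rad/s
For an in-line slider-crank, x = r cosθ + √(L² − r² sin²θ), so v = −rω sinθ·[1 + r cosθ/√(L² − r² sin²θ)].
With r = 0.0656 m, L = 0.1828 m, θ = 146.8°: √(L² − r² sin²θ) = 0.17924 m.
v = −0.0656·183.3·0.54756·[1 + 0.0656·-0.83676/0.17924] = -4.568 m/s.
|v| = 4.568 m/s.

4.57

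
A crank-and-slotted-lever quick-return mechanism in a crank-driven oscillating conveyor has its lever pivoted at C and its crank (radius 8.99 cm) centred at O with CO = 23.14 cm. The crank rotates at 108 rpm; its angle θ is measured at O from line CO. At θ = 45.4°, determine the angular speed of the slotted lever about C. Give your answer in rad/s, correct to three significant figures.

2.82

ω = 11.31 rad/s (from 108 rpm).
Crank pin A relative to C: A = (d + r cosθ, r sinθ); lever angle φ = atan2(r sinθ, d + r cosθ).
Differentiating tanφ: φ̇ = rω(d cosθ + r)/(d² + r² + 2dr cosθ).
d² + r² + 2dr cosθ = |CA|² = 0.0908416 m²;  d cosθ + r = +0.25238 m.
|ω_lever| = |0.0899·11.31·+0.25238| / 0.0908416 = 2.8247 rad/s.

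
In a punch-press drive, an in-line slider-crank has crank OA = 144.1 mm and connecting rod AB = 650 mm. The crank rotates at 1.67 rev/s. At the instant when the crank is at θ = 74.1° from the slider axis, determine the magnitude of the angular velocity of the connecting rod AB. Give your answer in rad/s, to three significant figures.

ω = 10.49 rad/s (converted from 1.67 rev/s).
The rod makes angle φ with the slider axis where L sinφ = r sinθ; differentiating, L cosφ·φ̇ = r ω cosθ.
L cosφ = √(L² − r² sin²θ) = 0.63505 m.
|ω_rod| = r ω |cosθ| / √(L² − r² sin²θ) = 0.1441·10.49·0.27396/0.63505 = 0.65228 rad/s.

0.652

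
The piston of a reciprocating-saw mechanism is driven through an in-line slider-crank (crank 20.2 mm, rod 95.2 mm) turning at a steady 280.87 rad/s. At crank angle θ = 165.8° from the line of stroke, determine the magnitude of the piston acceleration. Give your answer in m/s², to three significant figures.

ω = 280.9 rad/s
x(θ) = r cosθ + √(L² − r² sin²θ); with ω constant, a = ω²·d²x/dθ².
d²x/dθ² = −r cosθ − r²(cos2θ)/√u − r⁴ sin²2θ/(4u^{3/2}),  u = L² − r² sin²θ = 0.00903849 m².
Substituting r = 0.0202 m, L = 0.0952 m, θ = 165.8°: d²x/dθ² = +0.015796 m.
a = ω²·d²x/dθ² = (280.9)²·(+0.015796) = +1246.1 m/s²;  |a| = 1246.1 m/s².

1250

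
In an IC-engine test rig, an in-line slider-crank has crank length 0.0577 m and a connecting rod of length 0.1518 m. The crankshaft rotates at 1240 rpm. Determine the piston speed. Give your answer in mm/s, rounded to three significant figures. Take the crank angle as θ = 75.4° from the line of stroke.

ω = 2π·1240/60 = 129.9 rad/s
For an in-line slider-crank, x = r cosθ + √(L² − r² sin²θ), so v = −rω sinθ·[1 + r cosθ/√(L² − r² sin²θ)].
With r = 0.0577 m, L = 0.1518 m, θ = 75.4°: √(L² − r² sin²θ) = 0.14116 m.
v = −0.0577·129.9·0.96771·[1 + 0.0577·0.25207/0.14116] = -7.9976 m/s.
|v| = 7.9976 m/s = 7997.6 mm/s.

8000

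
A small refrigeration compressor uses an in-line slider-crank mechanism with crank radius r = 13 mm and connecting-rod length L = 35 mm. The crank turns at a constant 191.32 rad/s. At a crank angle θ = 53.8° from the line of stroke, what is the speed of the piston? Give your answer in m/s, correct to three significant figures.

2.47

ω = 191.3 rad/s
For an in-line slider-crank, x = r cosθ + √(L² − r² sin²θ), so v = −rω sinθ·[1 + r cosθ/√(L² − r² sin²θ)].
With r = 0.013 m, L = 0.035 m, θ = 53.8°: √(L² − r² sin²θ) = 0.033391 m.
v = −0.013·191.3·0.80696·[1 + 0.013·0.59061/0.033391] = -2.4685 m/s.
|v| = 2.4685 m/s.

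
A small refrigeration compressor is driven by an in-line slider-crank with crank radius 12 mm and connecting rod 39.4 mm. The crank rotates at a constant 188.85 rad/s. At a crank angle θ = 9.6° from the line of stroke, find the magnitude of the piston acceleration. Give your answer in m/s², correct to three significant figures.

ω = 188.8 rad/s
x(θ) = r cosθ + √(L² − r² sin²θ); with ω constant, a = ω²·d²x/dθ².
d²x/dθ² = −r cosθ − r²(cos2θ)/√u − r⁴ sin²2θ/(4u^{3/2}),  u = L² − r² sin²θ = 0.00154836 m².
Substituting r = 0.012 m, L = 0.0394 m, θ = 9.6°: d²x/dθ² = -0.015297 m.
a = ω²·d²x/dθ² = (188.8)²·(-0.015297) = -545.56 m/s²;  |a| = 545.56 m/s².

546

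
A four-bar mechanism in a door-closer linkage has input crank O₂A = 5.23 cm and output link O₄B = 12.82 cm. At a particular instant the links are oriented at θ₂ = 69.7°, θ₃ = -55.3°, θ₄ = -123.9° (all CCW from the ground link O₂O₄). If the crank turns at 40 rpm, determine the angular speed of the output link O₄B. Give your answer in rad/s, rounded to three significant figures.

1.50

ω₂ = 4.189 rad/s (from 40 rpm).
Differentiating the loop-closure r₂e^{iθ₂}+r₃e^{iθ₃}=r₁+r₄e^{iθ₄} gives r₂ω₂e^{iθ₂}+r₃ω₃e^{iθ₃}=r₄ω₄e^{iθ₄}.
Eliminating the other unknown: ω₄ = r₂ω₂ sin(θ₂−θ₃) / [r₄ sin(θ₄−θ₃)].
Numerator sine = +0.81915; denominator sine = -0.93106.
Result = 0.0523·4.189·(+0.81915) / (0.1282·(-0.93106)) = -1.5035 rad/s; magnitude 1.5035 rad/s.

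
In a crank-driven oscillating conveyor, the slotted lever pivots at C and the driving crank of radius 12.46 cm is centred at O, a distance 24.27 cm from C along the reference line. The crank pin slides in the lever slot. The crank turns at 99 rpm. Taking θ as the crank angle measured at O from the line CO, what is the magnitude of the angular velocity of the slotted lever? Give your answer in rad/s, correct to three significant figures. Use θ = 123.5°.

ω = 10.37 rad/s (from 99 rpm).
Crank pin A relative to C: A = (d + r cosθ, r sinθ); lever angle φ = atan2(r sinθ, d + r cosθ).
Differentiating tanφ: φ̇ = rω(d cosθ + r)/(d² + r² + 2dr cosθ).
d² + r² + 2dr cosθ = |CA|² = 0.0410468 m²;  d cosθ + r = -0.0093551 m.
|ω_lever| = |0.1246·10.37·-0.0093551| / 0.0410468 = 0.29441 rad/s.

0.294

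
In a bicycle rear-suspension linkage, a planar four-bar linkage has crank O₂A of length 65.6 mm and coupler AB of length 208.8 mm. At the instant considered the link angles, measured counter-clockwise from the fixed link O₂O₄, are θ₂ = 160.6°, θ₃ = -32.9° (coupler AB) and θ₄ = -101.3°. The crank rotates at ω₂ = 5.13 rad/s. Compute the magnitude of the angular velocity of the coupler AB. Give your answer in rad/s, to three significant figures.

1.72

ω₂ = 5.13 rad/s
Differentiating the loop-closure r₂e^{iθ₂}+r₃e^{iθ₃}=r₁+r₄e^{iθ₄} gives r₂ω₂e^{iθ₂}+r₃ω₃e^{iθ₃}=r₄ω₄e^{iθ₄}.
Eliminating the other unknown: ω₃ = r₂ω₂ sin(θ₄−θ₂) / [r₃ sin(θ₃−θ₄)].
Numerator sine = +0.99002; denominator sine = +0.92978.
Result = 0.0656·5.13·(+0.99002) / (0.2088·(+0.92978)) = +1.7162 rad/s; magnitude 1.7162 rad/s.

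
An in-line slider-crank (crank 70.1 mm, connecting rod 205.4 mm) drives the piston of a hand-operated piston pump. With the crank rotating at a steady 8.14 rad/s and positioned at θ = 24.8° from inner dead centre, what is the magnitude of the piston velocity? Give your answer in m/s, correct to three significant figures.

0.314

ω = 8.14 rad/s
For an in-line slider-crank, x = r cosθ + √(L² − r² sin²θ), so v = −rω sinθ·[1 + r cosθ/√(L² − r² sin²θ)].
With r = 0.0701 m, L = 0.2054 m, θ = 24.8°: √(L² − r² sin²θ) = 0.20328 m.
v = −0.0701·8.14·0.41945·[1 + 0.0701·0.90778/0.20328] = -0.31427 m/s.
|v| = 0.31427 m/s.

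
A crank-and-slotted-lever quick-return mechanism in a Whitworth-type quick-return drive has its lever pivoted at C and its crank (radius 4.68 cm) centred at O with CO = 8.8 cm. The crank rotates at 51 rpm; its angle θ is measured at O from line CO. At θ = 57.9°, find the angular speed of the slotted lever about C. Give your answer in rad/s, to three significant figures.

ω = 5.341 rad/s (from 51 rpm).
Crank pin A relative to C: A = (d + r cosθ, r sinθ); lever angle φ = atan2(r sinθ, d + r cosθ).
Differentiating tanφ: φ̇ = rω(d cosθ + r)/(d² + r² + 2dr cosθ).
d² + r² + 2dr cosθ = |CA|² = 0.0143113 m²;  d cosθ + r = +0.093563 m.
|ω_lever| = |0.0468·5.341·+0.093563| / 0.0143113 = 1.6341 rad/s.

1.63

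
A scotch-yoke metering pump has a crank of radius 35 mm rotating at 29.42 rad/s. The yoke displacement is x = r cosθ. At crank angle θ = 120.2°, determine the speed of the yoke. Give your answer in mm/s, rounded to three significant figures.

ω = 29.42 rad/s
x = r cosθ ⇒ ẋ = −rω sinθ.
|v| = rω|sinθ| = 0.035·29.42·|sin 120.2°| = 0.88994 m/s = 889.94 mm/s.

890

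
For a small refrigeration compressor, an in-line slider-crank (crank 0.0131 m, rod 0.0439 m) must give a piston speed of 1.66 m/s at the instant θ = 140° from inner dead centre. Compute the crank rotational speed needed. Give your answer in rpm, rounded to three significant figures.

2450

For an in-line slider-crank, |v_piston| = rω|sinθ|·[1 + r cosθ/√(L² − r² sin²θ)].
With r = 0.0131 m, L = 0.0439 m, θ = 140°: the bracketed kinematic factor |dx/dθ| = 0.0064592 m.
ω = v/|dx/dθ| = 1.66/0.0064592 = 257 rad/s.
N = 60ω/(2π) = 2454.1 rpm.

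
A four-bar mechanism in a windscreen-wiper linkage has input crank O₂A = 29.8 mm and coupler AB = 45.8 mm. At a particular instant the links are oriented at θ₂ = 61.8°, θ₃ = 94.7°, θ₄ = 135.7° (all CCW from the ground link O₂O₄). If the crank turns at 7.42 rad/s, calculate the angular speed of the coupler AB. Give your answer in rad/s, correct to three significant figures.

ω₂ = 7.42 rad/s
Differentiating the loop-closure r₂e^{iθ₂}+r₃e^{iθ₃}=r₁+r₄e^{iθ₄} gives r₂ω₂e^{iθ₂}+r₃ω₃e^{iθ₃}=r₄ω₄e^{iθ₄}.
Eliminating the other unknown: ω₃ = r₂ω₂ sin(θ₄−θ₂) / [r₃ sin(θ₃−θ₄)].
Numerator sine = +0.96078; denominator sine = -0.65606.
Result = 0.0298·7.42·(+0.96078) / (0.0458·(-0.65606)) = -7.0703 rad/s; magnitude 7.0703 rad/s.

7.07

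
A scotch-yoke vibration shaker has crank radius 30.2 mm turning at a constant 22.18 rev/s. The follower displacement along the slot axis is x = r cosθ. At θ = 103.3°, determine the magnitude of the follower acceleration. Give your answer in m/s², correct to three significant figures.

ω = 139.4 rad/s (from 22.18 rev/s).
x = r cosθ ⇒ ẍ = −rω² cosθ (ω constant).
|a| = rω²|cosθ| = 0.0302·(139.4)²·|cos 103.3°| = 134.93 m/s².

135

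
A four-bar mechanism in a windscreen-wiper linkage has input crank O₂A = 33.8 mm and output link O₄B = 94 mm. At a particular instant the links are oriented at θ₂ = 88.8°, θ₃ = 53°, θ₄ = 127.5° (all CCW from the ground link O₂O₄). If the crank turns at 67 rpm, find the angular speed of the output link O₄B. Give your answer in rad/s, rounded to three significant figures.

1.53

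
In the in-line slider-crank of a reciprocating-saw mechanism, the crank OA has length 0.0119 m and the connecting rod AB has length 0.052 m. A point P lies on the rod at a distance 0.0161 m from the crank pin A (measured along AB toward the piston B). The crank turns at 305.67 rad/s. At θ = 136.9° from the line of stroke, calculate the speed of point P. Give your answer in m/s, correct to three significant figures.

ω = 305.7 rad/s.  Crank-pin speed |V_A| = rω = 3.6375 m/s, perpendicular to OA.
Rod angle: sinφ = −(r/L) sinθ ⇒ φ = -8.996°; ω_rod = −rω cosθ/√(L²−r²sin²θ) = +51.712 rad/s.
V_P = V_A + ω_rod × AP, with AP = 0.0161 m along the rod.
Components: V_Px = −rω sinθ − a·ω_rod·sinφ = -2.3552 m/s;  V_Py = rω cosθ + a·ω_rod·cosφ = -1.8336 m/s.
|V_P| = √(V_Px² + V_Py²) = 2.9848 m/s.

2.98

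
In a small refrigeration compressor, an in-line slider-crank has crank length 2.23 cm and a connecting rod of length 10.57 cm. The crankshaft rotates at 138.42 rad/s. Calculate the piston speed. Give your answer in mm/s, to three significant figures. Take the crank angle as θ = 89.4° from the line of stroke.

3090

ω = 138.4 rad/s
For an in-line slider-crank, x = r cosθ + √(L² − r² sin²θ), so v = −rω sinθ·[1 + r cosθ/√(L² − r² sin²θ)].
With r = 0.0223 m, L = 0.1057 m, θ = 89.4°: √(L² − r² sin²θ) = 0.10332 m.
v = −0.0223·138.4·0.99995·[1 + 0.0223·0.01047/0.10332] = -3.0936 m/s.
|v| = 3.0936 m/s = 3093.6 mm/s.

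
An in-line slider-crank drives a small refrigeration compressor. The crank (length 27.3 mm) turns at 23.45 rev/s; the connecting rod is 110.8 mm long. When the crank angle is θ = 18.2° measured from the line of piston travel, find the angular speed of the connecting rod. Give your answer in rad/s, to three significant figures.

ω = 147.3 rad/s (converted from 23.45 rev/s).
The rod makes angle φ with the slider axis where L sinφ = r sinθ; differentiating, L cosφ·φ̇ = r ω cosθ.
L cosφ = √(L² − r² sin²θ) = 0.11047 m.
|ω_rod| = r ω |cosθ| / √(L² − r² sin²θ) = 0.0273·147.3·0.94997/0.11047 = 34.59 rad/s.

34.6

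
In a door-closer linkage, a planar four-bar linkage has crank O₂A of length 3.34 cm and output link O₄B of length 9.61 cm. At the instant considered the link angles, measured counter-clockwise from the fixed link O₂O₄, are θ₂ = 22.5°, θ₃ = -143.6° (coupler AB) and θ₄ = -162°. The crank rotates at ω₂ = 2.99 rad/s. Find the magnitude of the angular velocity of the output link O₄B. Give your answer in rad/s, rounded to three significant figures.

ω₂ = 2.99 rad/s
Differentiating the loop-closure r₂e^{iθ₂}+r₃e^{iθ₃}=r₁+r₄e^{iθ₄} gives r₂ω₂e^{iθ₂}+r₃ω₃e^{iθ₃}=r₄ω₄e^{iθ₄}.
Eliminating the other unknown: ω₄ = r₂ω₂ sin(θ₂−θ₃) / [r₄ sin(θ₄−θ₃)].
Numerator sine = +0.24023; denominator sine = -0.31565.
Result = 0.0334·2.99·(+0.24023) / (0.0961·(-0.31565)) = -0.79089 rad/s; magnitude 0.79089 rad/s.

0.791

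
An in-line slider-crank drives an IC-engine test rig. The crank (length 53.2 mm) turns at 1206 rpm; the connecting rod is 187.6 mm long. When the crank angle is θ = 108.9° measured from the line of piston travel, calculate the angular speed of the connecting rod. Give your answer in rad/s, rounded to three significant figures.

12.0

ω = 126.3 rad/s (converted from 1206 rpm).
The rod makes angle φ with the slider axis where L sinφ = r sinθ; differentiating, L cosφ·φ̇ = r ω cosθ.
L cosφ = √(L² − r² sin²θ) = 0.18072 m.
|ω_rod| = r ω |cosθ| / √(L² − r² sin²θ) = 0.0532·126.3·0.32392/0.18072 = 12.042 rad/s.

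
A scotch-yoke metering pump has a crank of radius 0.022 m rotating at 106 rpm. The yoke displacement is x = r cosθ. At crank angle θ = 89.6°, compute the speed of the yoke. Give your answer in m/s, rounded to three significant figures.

0.244

ω = 11.1 rad/s (from 106 rpm).
x = r cosθ ⇒ ẋ = −rω sinθ.
|v| = rω|sinθ| = 0.022·11.1·|sin 89.6°| = 0.2442 m/s.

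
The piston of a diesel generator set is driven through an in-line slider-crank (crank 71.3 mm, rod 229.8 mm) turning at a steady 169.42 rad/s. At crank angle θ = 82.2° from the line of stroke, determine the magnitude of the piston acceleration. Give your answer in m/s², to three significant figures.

ω = 169.4 rad/s
x(θ) = r cosθ + √(L² − r² sin²θ); with ω constant, a = ω²·d²x/dθ².
d²x/dθ² = −r cosθ − r²(cos2θ)/√u − r⁴ sin²2θ/(4u^{3/2}),  u = L² − r² sin²θ = 0.047818 m².
Substituting r = 0.0713 m, L = 0.2298 m, θ = 82.2°: d²x/dθ² = +0.01267 m.
a = ω²·d²x/dθ² = (169.4)²·(+0.01267) = +363.68 m/s²;  |a| = 363.68 m/s².

364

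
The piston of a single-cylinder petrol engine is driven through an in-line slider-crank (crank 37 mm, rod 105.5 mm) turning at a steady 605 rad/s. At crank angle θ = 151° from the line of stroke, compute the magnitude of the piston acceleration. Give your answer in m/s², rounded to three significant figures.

ω = 605 rad/s
x(θ) = r cosθ + √(L² − r² sin²θ); with ω constant, a = ω²·d²x/dθ².
d²x/dθ² = −r cosθ − r²(cos2θ)/√u − r⁴ sin²2θ/(4u^{3/2}),  u = L² − r² sin²θ = 0.0108085 m².
Substituting r = 0.037 m, L = 0.1055 m, θ = 151°: d²x/dθ² = +0.025083 m.
a = ω²·d²x/dθ² = (605)²·(+0.025083) = +9181 m/s²;  |a| = 9181 m/s².

9180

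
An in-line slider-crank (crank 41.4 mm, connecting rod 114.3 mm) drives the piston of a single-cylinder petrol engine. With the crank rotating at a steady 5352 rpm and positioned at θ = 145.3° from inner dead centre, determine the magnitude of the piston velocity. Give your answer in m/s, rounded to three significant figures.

ω = 2π·5352/60 = 560.5 rad/s
For an in-line slider-crank, x = r cosθ + √(L² − r² sin²θ), so v = −rω sinθ·[1 + r cosθ/√(L² − r² sin²θ)].
With r = 0.0414 m, L = 0.1143 m, θ = 145.3°: √(L² − r² sin²θ) = 0.11184 m.
v = −0.0414·560.5·0.56928·[1 + 0.0414·-0.82214/0.11184] = -9.1892 m/s.
|v| = 9.1892 m/s.

9.19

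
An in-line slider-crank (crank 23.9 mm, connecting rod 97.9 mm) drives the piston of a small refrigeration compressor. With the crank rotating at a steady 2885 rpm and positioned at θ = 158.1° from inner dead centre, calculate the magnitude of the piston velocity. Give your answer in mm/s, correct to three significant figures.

ω = 2π·2885/60 = 302.1 rad/s
For an in-line slider-crank, x = r cosθ + √(L² − r² sin²θ), so v = −rω sinθ·[1 + r cosθ/√(L² − r² sin²θ)].
With r = 0.0239 m, L = 0.0979 m, θ = 158.1°: √(L² − r² sin²θ) = 0.097493 m.
v = −0.0239·302.1·0.37299·[1 + 0.0239·-0.92784/0.097493] = -2.0806 m/s.
|v| = 2.0806 m/s = 2080.6 mm/s.

2080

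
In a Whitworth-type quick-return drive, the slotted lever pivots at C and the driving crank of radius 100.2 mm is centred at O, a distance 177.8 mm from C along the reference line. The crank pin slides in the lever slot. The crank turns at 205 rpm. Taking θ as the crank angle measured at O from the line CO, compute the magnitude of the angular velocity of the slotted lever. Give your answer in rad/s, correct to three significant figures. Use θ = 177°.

ω = 21.47 rad/s (from 205 rpm).
Crank pin A relative to C: A = (d + r cosθ, r sinθ); lever angle φ = atan2(r sinθ, d + r cosθ).
Differentiating tanφ: φ̇ = rω(d cosθ + r)/(d² + r² + 2dr cosθ).
d² + r² + 2dr cosθ = |CA|² = 0.00607059 m²;  d cosθ + r = -0.077356 m.
|ω_lever| = |0.1002·21.47·-0.077356| / 0.00607059 = 27.41 rad/s.

27.4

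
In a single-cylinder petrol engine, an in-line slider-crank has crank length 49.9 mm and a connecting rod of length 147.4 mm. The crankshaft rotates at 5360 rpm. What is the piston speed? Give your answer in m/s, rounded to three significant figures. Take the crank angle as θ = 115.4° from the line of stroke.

ω = 2π·5360/60 = 561.3 rad/s
For an in-line slider-crank, x = r cosθ + √(L² − r² sin²θ), so v = −rω sinθ·[1 + r cosθ/√(L² − r² sin²θ)].
With r = 0.0499 m, L = 0.1474 m, θ = 115.4°: √(L² − r² sin²θ) = 0.14034 m.
v = −0.0499·561.3·0.90334·[1 + 0.0499·-0.42894/0.14034] = -21.442 m/s.
|v| = 21.442 m/s.

21.4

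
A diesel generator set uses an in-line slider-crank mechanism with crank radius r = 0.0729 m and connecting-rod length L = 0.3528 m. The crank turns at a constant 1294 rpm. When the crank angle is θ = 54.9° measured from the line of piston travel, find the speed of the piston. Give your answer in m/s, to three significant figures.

9.06

ω = 2π·1294/60 = 135.5 rad/s
For an in-line slider-crank, x = r cosθ + √(L² − r² sin²θ), so v = −rω sinθ·[1 + r cosθ/√(L² − r² sin²θ)].
With r = 0.0729 m, L = 0.3528 m, θ = 54.9°: √(L² − r² sin²θ) = 0.34772 m.
v = −0.0729·135.5·0.81815·[1 + 0.0729·0.57501/0.34772] = -9.0564 m/s.
|v| = 9.0564 m/s.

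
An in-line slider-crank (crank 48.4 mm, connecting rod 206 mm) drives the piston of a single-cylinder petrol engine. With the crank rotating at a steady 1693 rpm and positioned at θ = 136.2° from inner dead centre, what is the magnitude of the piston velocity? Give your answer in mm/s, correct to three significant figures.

4920

ω = 2π·1693/60 = 177.3 rad/s
For an in-line slider-crank, x = r cosθ + √(L² − r² sin²θ), so v = −rω sinθ·[1 + r cosθ/√(L² − r² sin²θ)].
With r = 0.0484 m, L = 0.206 m, θ = 136.2°: √(L² − r² sin²θ) = 0.20326 m.
v = −0.0484·177.3·0.69214·[1 + 0.0484·-0.72176/0.20326] = -4.9184 m/s.
|v| = 4.9184 m/s = 4918.4 mm/s.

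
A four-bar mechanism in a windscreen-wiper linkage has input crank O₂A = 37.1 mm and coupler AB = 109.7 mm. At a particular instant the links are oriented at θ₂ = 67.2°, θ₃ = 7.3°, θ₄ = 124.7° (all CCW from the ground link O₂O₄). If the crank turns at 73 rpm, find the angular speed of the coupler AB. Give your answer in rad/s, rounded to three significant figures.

ω₂ = 7.645 rad/s (from 73 rpm).
Differentiating the loop-closure r₂e^{iθ₂}+r₃e^{iθ₃}=r₁+r₄e^{iθ₄} gives r₂ω₂e^{iθ₂}+r₃ω₃e^{iθ₃}=r₄ω₄e^{iθ₄}.
Eliminating the other unknown: ω₃ = r₂ω₂ sin(θ₄−θ₂) / [r₃ sin(θ₃−θ₄)].
Numerator sine = +0.84339; denominator sine = -0.88782.
Result = 0.0371·7.645·(+0.84339) / (0.1097·(-0.88782)) = -2.456 rad/s; magnitude 2.456 rad/s.

2.46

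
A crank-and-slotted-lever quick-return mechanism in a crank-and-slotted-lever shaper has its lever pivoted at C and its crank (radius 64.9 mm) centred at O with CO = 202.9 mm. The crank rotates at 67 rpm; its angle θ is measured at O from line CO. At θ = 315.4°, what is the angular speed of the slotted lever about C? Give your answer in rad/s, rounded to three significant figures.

ω = 7.016 rad/s (from 67 rpm).
Crank pin A relative to C: A = (d + r cosθ, r sinθ); lever angle φ = atan2(r sinθ, d + r cosθ).
Differentiating tanφ: φ̇ = rω(d cosθ + r)/(d² + r² + 2dr cosθ).
d² + r² + 2dr cosθ = |CA|² = 0.0641326 m²;  d cosθ + r = +0.20937 m.
|ω_lever| = |0.0649·7.016·+0.20937| / 0.0641326 = 1.4866 rad/s.

1.49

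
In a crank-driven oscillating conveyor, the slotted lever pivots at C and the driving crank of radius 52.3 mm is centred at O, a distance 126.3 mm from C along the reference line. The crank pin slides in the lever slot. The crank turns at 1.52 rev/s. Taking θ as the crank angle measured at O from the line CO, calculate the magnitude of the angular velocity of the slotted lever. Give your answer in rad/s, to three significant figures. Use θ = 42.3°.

ω = 9.55 rad/s (from 1.52 rev/s).
Crank pin A relative to C: A = (d + r cosθ, r sinθ); lever angle φ = atan2(r sinθ, d + r cosθ).
Differentiating tanφ: φ̇ = rω(d cosθ + r)/(d² + r² + 2dr cosθ).
d² + r² + 2dr cosθ = |CA|² = 0.0284582 m²;  d cosθ + r = +0.14572 m.
|ω_lever| = |0.0523·9.55·+0.14572| / 0.0284582 = 2.5575 rad/s.

2.56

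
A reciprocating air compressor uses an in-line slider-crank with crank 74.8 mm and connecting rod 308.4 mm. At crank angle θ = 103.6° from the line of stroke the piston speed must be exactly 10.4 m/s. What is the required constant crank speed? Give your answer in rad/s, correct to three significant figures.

For an in-line slider-crank, |v_piston| = rω|sinθ|·[1 + r cosθ/√(L² − r² sin²θ)].
With r = 0.0748 m, L = 0.3084 m, θ = 103.6°: the bracketed kinematic factor |dx/dθ| = 0.068436 m.
ω = v/|dx/dθ| = 10.4/0.068436 = 151.97 rad/s.

152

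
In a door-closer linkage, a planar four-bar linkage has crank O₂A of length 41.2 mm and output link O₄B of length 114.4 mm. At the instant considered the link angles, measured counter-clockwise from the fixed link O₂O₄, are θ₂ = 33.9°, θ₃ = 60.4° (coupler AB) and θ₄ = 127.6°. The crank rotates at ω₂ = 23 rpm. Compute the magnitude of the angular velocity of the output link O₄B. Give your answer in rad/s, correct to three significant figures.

0.420

ω₂ = 2.409 rad/s (from 23 rpm).
Differentiating the loop-closure r₂e^{iθ₂}+r₃e^{iθ₃}=r₁+r₄e^{iθ₄} gives r₂ω₂e^{iθ₂}+r₃ω₃e^{iθ₃}=r₄ω₄e^{iθ₄}.
Eliminating the other unknown: ω₄ = r₂ω₂ sin(θ₂−θ₃) / [r₄ sin(θ₄−θ₃)].
Numerator sine = -0.44620; denominator sine = +0.92186.
Result = 0.0412·2.409·(-0.44620) / (0.1144·(+0.92186)) = -0.41984 rad/s; magnitude 0.41984 rad/s.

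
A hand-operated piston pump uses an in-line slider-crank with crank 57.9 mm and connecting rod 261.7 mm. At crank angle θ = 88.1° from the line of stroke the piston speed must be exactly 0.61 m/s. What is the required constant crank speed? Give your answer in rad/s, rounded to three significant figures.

10.5

For an in-line slider-crank, |v_piston| = rω|sinθ|·[1 + r cosθ/√(L² − r² sin²θ)].
With r = 0.0579 m, L = 0.2617 m, θ = 88.1°: the bracketed kinematic factor |dx/dθ| = 0.058303 m.
ω = v/|dx/dθ| = 0.61/0.058303 = 10.463 rad/s.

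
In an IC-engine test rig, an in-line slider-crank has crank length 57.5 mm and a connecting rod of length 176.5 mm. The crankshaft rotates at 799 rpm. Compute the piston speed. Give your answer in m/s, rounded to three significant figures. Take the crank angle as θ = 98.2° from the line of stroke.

4.53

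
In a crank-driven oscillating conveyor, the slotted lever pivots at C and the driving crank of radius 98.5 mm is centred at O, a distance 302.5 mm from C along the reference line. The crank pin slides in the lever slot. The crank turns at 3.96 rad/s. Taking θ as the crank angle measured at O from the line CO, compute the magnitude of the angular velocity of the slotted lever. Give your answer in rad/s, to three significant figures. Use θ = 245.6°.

ω = 3.96 rad/s
Crank pin A relative to C: A = (d + r cosθ, r sinθ); lever angle φ = atan2(r sinθ, d + r cosθ).
Differentiating tanφ: φ̇ = rω(d cosθ + r)/(d² + r² + 2dr cosθ).
d² + r² + 2dr cosθ = |CA|² = 0.0765906 m²;  d cosθ + r = -0.026464 m.
|ω_lever| = |0.0985·3.96·-0.026464| / 0.0765906 = 0.13478 rad/s.

0.135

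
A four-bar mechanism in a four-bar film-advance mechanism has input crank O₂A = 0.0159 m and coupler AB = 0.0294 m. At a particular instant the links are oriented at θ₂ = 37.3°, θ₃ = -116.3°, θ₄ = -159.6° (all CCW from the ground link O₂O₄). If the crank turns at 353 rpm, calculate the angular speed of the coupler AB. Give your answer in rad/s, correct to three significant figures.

ω₂ = 36.97 rad/s (from 353 rpm).
Differentiating the loop-closure r₂e^{iθ₂}+r₃e^{iθ₃}=r₁+r₄e^{iθ₄} gives r₂ω₂e^{iθ₂}+r₃ω₃e^{iθ₃}=r₄ω₄e^{iθ₄}.
Eliminating the other unknown: ω₃ = r₂ω₂ sin(θ₄−θ₂) / [r₃ sin(θ₃−θ₄)].
Numerator sine = +0.29070; denominator sine = +0.68582.
Result = 0.0159·36.97·(+0.29070) / (0.0294·(+0.68582)) = +8.4741 rad/s; magnitude 8.4741 rad/s.

8.47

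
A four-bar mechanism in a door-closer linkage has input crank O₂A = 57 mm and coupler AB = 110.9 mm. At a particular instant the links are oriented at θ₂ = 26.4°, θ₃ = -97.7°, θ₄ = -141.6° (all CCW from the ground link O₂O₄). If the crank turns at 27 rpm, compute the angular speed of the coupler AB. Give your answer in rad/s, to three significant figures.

ω₂ = 2.827 rad/s (from 27 rpm).
Differentiating the loop-closure r₂e^{iθ₂}+r₃e^{iθ₃}=r₁+r₄e^{iθ₄} gives r₂ω₂e^{iθ₂}+r₃ω₃e^{iθ₃}=r₄ω₄e^{iθ₄}.
Eliminating the other unknown: ω₃ = r₂ω₂ sin(θ₄−θ₂) / [r₃ sin(θ₃−θ₄)].
Numerator sine = -0.20791; denominator sine = +0.69340.
Result = 0.057·2.827·(-0.20791) / (0.1109·(+0.69340)) = -0.43574 rad/s; magnitude 0.43574 rad/s.

0.436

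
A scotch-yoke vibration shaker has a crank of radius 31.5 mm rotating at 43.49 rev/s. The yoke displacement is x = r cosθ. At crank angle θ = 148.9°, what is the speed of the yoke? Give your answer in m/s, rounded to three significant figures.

4.45

ω = 273.3 rad/s (from 43.49 rev/s).
x = r cosθ ⇒ ẋ = −rω sinθ.
|v| = rω|sinθ| = 0.0315·273.3·|sin 148.9°| = 4.4461 m/s.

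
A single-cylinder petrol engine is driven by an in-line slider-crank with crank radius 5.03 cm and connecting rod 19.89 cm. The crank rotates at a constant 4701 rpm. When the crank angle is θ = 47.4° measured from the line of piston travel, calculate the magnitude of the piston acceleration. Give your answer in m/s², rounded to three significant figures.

8040

ω = 2π·4701/60 = 492.3 rad/s
x(θ) = r cosθ + √(L² − r² sin²θ); with ω constant, a = ω²·d²x/dθ².
d²x/dθ² = −r cosθ − r²(cos2θ)/√u − r⁴ sin²2θ/(4u^{3/2}),  u = L² − r² sin²θ = 0.0381903 m².
Substituting r = 0.0503 m, L = 0.1989 m, θ = 47.4°: d²x/dθ² = -0.033176 m.
a = ω²·d²x/dθ² = (492.3)²·(-0.033176) = -8040.2 m/s²;  |a| = 8040.2 m/s².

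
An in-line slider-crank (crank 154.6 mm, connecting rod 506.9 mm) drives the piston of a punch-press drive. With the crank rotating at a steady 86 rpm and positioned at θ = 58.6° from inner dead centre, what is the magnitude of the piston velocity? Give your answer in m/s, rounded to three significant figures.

ω = 2π·86/60 = 9.006 rad/s
For an in-line slider-crank, x = r cosθ + √(L² − r² sin²θ), so v = −rω sinθ·[1 + r cosθ/√(L² − r² sin²θ)].
With r = 0.1546 m, L = 0.5069 m, θ = 58.6°: √(L² − r² sin²θ) = 0.48942 m.
v = −0.1546·9.006·0.85355·[1 + 0.1546·0.52101/0.48942] = -1.384 m/s.
|v| = 1.384 m/s.

1.38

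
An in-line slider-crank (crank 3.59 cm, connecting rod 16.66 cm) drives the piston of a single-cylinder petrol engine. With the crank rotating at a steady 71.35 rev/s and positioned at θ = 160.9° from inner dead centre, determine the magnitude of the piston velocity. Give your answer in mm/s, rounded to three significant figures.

ω = 2π·71.3 = 448.3 rad/s
For an in-line slider-crank, x = r cosθ + √(L² − r² sin²θ), so v = −rω sinθ·[1 + r cosθ/√(L² − r² sin²θ)].
With r = 0.0359 m, L = 0.1666 m, θ = 160.9°: √(L² − r² sin²θ) = 0.16619 m.
v = −0.0359·448.3·0.32722·[1 + 0.0359·-0.94495/0.16619] = -4.1913 m/s.
|v| = 4.1913 m/s = 4191.3 mm/s.

4190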